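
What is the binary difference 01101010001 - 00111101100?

Method 1 - Direct subtraction (column by column from the right: bit − bit − borrow-in; if negative, add 2 and borrow 1 from the next column):
borrow: 01111011000
        01101010001
-       00111101100
-------------------
        00101100101

Method 2 - Add two's complement:
Two's complement of 00111101100: invert → 11000010011, add 1 → 11000010100
  01101010001
+ 11000010100
-------------
 100101100101  (end carry out of the top bit = 1)
Discarding the end carry: 00101100101
Decimal check:
  01101010001 = 512 + 256 + 64 + 16 + 1 = 849
  00111101100 = 256 + 128 + 64 + 32 + 8 + 4 = 492
  849 - 492 = 357, and 00101100101 = 256 + 64 + 32 + 4 + 1 = 357 ✓



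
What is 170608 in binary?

Using repeated division by 2:
170608 ÷ 2 = 85304 remainder 0
85304 ÷ 2 = 42652 remainder 0
42652 ÷ 2 = 21326 remainder 0
21326 ÷ 2 = 10663 remainder 0
10663 ÷ 2 = 5331 remainder 1
5331 ÷ 2 = 2665 remainder 1
2665 ÷ 2 = 1332 remainder 1
1332 ÷ 2 = 666 remainder 0
666 ÷ 2 = 333 remainder 0
333 ÷ 2 = 166 remainder 1
166 ÷ 2 = 83 remainder 0
83 ÷ 2 = 41 remainder 1
41 ÷ 2 = 20 remainder 1
20 ÷ 2 = 10 remainder 0
10 ÷ 2 = 5 remainder 0
5 ÷ 2 = 2 remainder 1
2 ÷ 2 = 1 remainder 0
1 ÷ 2 = 0 remainder 1
Reading remainders bottom to top: 101001101001110000



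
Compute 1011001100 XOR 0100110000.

XOR: 1 when bits differ
  1011001100
^ 0100110000
------------
  1111111100
Decimal: 716 ^ 304 = 1020



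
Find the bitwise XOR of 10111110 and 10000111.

XOR: 1 when bits differ
  10111110
^ 10000111
----------
  00111001
Decimal: 190 ^ 135 = 57



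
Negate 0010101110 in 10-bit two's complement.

Original: 0010101110
Step 1 - Invert all bits: 1101010001
Step 2 - Add 1: 1101010010
Verification: 0010101110 + 1101010010 = 10000000000; discarding the end carry (carry out of the top bit) leaves the 10-bit value 0000000000, as required for x + (-x)



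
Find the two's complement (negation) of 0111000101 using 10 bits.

Original: 0111000101
Step 1 - Invert all bits: 1000111010
Step 2 - Add 1: 1000111011
Verification: 0111000101 + 1000111011 = 10000000000; discarding the end carry (carry out of the top bit) leaves the 10-bit value 0000000000, as required for x + (-x)



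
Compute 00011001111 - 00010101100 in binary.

Method 1 - Direct subtraction (column by column from the right: bit − bit − borrow-in; if negative, add 2 and borrow 1 from the next column):
borrow: 00001000000
        00011001111
-       00010101100
-------------------
        00000100011

Method 2 - Add two's complement:
Two's complement of 00010101100: invert → 11101010011, add 1 → 11101010100
  00011001111
+ 11101010100
-------------
 100000100011  (end carry out of the top bit = 1)
Discarding the end carry: 00000100011
Decimal check:
  00011001111 = 128 + 64 + 8 + 4 + 2 + 1 = 207
  00010101100 = 128 + 32 + 8 + 4 = 172
  207 - 172 = 35, and 00000100011 = 32 + 2 + 1 = 35 ✓



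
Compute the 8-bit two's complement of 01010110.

Original: 01010110
Step 1 - Invert all bits: 10101001
Step 2 - Add 1: 10101010
Verification: 01010110 + 10101010 = 100000000; discarding the end carry (carry out of the top bit) leaves the 8-bit value 00000000, as required for x + (-x)



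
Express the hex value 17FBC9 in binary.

Convert each hex digit to 4 bits:
  1 = 0001
  7 = 0111
  F = 1111
  B = 1011
  C = 1100
  9 = 1001
Concatenate: 000101111111101111001001



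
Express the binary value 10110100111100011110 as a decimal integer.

Sum of powers of 2 for each 1-bit:
2^1 + 2^2 + 2^3 + 2^4 + 2^8 + 2^9 + 2^10 + 2^11 + 2^14 + 2^16 + 2^17 + 2^19
= 2 + 4 + 8 + 16 + 256 + 512 + 1024 + 2048 + 16384 + 65536 + 131072 + 524288
= 741150



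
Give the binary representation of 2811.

Using repeated division by 2:
2811 ÷ 2 = 1405 remainder 1
1405 ÷ 2 = 702 remainder 1
702 ÷ 2 = 351 remainder 0
351 ÷ 2 = 175 remainder 1
175 ÷ 2 = 87 remainder 1
87 ÷ 2 = 43 remainder 1
43 ÷ 2 = 21 remainder 1
21 ÷ 2 = 10 remainder 1
10 ÷ 2 = 5 remainder 0
5 ÷ 2 = 2 remainder 1
2 ÷ 2 = 1 remainder 0
1 ÷ 2 = 0 remainder 1
Reading remainders bottom to top: 101011111011



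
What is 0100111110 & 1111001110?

AND: 1 only when both bits are 1
  0100111110
& 1111001110
------------
  0100001110
Decimal: 318 & 974 = 270



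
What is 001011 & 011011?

AND: 1 only when both bits are 1
  001011
& 011011
--------
  001011
Decimal: 11 & 27 = 11



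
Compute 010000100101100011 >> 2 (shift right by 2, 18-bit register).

Original: 010000100101100011 (decimal 67939)
Shift right by 2 positions
Drop the 2 low bits; fill with zeros on the left
Result: 000100001001011000 (decimal 16984)
Equivalent: 67939 >> 2 = 67939 ÷ 2^2 = 16984



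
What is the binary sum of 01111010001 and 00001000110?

Add column by column from the right: bit + bit + carry-in; write the sum mod 2, carry 1 when the sum is 2 or 3.
carry:  11110000000
        01111010001
+       00001000110
-------------------
       010000010111
(the carry out of the leftmost column, 0, becomes the leading bit)
Decimal check:
  01111010001 = 512 + 256 + 128 + 64 + 16 + 1 = 977
  00001000110 = 64 + 4 + 2 = 70
  977 + 70 = 1047, and 010000010111 = 1024 + 16 + 4 + 2 + 1 = 1047 ✓



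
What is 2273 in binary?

Using repeated division by 2:
2273 ÷ 2 = 1136 remainder 1
1136 ÷ 2 = 568 remainder 0
568 ÷ 2 = 284 remainder 0
284 ÷ 2 = 142 remainder 0
142 ÷ 2 = 71 remainder 0
71 ÷ 2 = 35 remainder 1
35 ÷ 2 = 17 remainder 1
17 ÷ 2 = 8 remainder 1
8 ÷ 2 = 4 remainder 0
4 ÷ 2 = 2 remainder 0
2 ÷ 2 = 1 remainder 0
1 ÷ 2 = 0 remainder 1
Reading remainders bottom to top: 100011100001



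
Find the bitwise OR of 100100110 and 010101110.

OR: 1 when either bit is 1
  100100110
| 010101110
-----------
  110101110
Decimal: 294 | 174 = 430



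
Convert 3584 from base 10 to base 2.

Using repeated division by 2:
3584 ÷ 2 = 1792 remainder 0
1792 ÷ 2 = 896 remainder 0
896 ÷ 2 = 448 remainder 0
448 ÷ 2 = 224 remainder 0
224 ÷ 2 = 112 remainder 0
112 ÷ 2 = 56 remainder 0
56 ÷ 2 = 28 remainder 0
28 ÷ 2 = 14 remainder 0
14 ÷ 2 = 7 remainder 0
7 ÷ 2 = 3 remainder 1
3 ÷ 2 = 1 remainder 1
1 ÷ 2 = 0 remainder 1
Reading remainders bottom to top: 111000000000



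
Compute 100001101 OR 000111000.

OR: 1 when either bit is 1
  100001101
| 000111000
-----------
  100111101
Decimal: 269 | 56 = 317



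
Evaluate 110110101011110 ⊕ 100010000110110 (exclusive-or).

XOR: 1 when bits differ
  110110101011110
^ 100010000110110
-----------------
  010100101101000
Decimal: 27998 ^ 17462 = 10600



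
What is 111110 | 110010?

OR: 1 when either bit is 1
  111110
| 110010
--------
  111110
Decimal: 62 | 50 = 62



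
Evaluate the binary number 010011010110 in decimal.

Sum of powers of 2 for each 1-bit:
2^1 + 2^2 + 2^4 + 2^6 + 2^7 + 2^10
= 2 + 4 + 16 + 64 + 128 + 1024
= 1238



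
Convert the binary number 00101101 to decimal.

Sum of powers of 2 for each 1-bit:
2^0 + 2^2 + 2^3 + 2^5
= 1 + 4 + 8 + 32
= 45



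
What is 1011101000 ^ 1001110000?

XOR: 1 when bits differ
  1011101000
^ 1001110000
------------
  0010011000
Decimal: 744 ^ 624 = 152



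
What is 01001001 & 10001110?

AND: 1 only when both bits are 1
  01001001
& 10001110
----------
  00001000
Decimal: 73 & 142 = 8



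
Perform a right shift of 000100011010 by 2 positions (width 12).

Original: 000100011010 (decimal 282)
Shift right by 2 positions
Drop the 2 low bits; fill with zeros on the left
Result: 000001000110 (decimal 70)
Equivalent: 282 >> 2 = 282 ÷ 2^2 = 70



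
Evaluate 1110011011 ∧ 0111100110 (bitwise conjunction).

AND: 1 only when both bits are 1
  1110011011
& 0111100110
------------
  0110000010
Decimal: 923 & 486 = 386



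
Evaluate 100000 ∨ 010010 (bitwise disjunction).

OR: 1 when either bit is 1
  100000
| 010010
--------
  110010
Decimal: 32 | 18 = 50



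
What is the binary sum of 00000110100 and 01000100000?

Add column by column from the right: bit + bit + carry-in; write the sum mod 2, carry 1 when the sum is 2 or 3.
carry:  00001000000
        00000110100
+       01000100000
-------------------
       001001010100
(the carry out of the leftmost column, 0, becomes the leading bit)
Decimal check:
  00000110100 = 32 + 16 + 4 = 52
  01000100000 = 512 + 32 = 544
  52 + 544 = 596, and 001001010100 = 512 + 64 + 16 + 4 = 596 ✓



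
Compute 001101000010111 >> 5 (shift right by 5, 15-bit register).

Original: 001101000010111 (decimal 6679)
Shift right by 5 positions
Drop the 5 low bits; fill with zeros on the left
Result: 000000011010000 (decimal 208)
Equivalent: 6679 >> 5 = 6679 ÷ 2^5 = 208



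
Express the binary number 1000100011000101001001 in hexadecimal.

Group into 4-bit nibbles from right:
  0010 = 2
  0010 = 2
  0011 = 3
  0001 = 1
  0100 = 4
  1001 = 9
Result: 223149



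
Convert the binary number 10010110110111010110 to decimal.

Sum of powers of 2 for each 1-bit:
2^1 + 2^2 + 2^4 + 2^6 + 2^7 + 2^8 + 2^10 + 2^11 + 2^13 + 2^14 + 2^16 + 2^19
= 2 + 4 + 16 + 64 + 128 + 256 + 1024 + 2048 + 8192 + 16384 + 65536 + 524288
= 617942



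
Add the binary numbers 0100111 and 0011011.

Add column by column from the right: bit + bit + carry-in; write the sum mod 2, carry 1 when the sum is 2 or 3.
carry:  1111110
        0100111
+       0011011
---------------
       01000010
(the carry out of the leftmost column, 0, becomes the leading bit)
Decimal check:
  0100111 = 32 + 4 + 2 + 1 = 39
  0011011 = 16 + 8 + 2 + 1 = 27
  39 + 27 = 66, and 01000010 = 64 + 2 = 66 ✓



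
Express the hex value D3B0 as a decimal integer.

Expand by place value (powers of 16):
Digit values: D = 13, B = 11
D3B0 = 13 × 16^3 + 3 × 16^2 + 11 × 16^1 + 0 × 16^0
= 13 × 4096 + 3 × 256 + 11 × 16 + 0 × 1
= 53248 + 768 + 176 + 0
= 54192



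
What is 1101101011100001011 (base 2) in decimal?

Sum of powers of 2 for each 1-bit:
2^0 + 2^1 + 2^3 + 2^8 + 2^9 + 2^10 + 2^12 + 2^14 + 2^15 + 2^17 + 2^18
= 1 + 2 + 8 + 256 + 512 + 1024 + 4096 + 16384 + 32768 + 131072 + 262144
= 448267



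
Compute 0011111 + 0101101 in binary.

Add column by column from the right: bit + bit + carry-in; write the sum mod 2, carry 1 when the sum is 2 or 3.
carry:  1111110
        0011111
+       0101101
---------------
       01001100
(the carry out of the leftmost column, 0, becomes the leading bit)
Decimal check:
  0011111 = 16 + 8 + 4 + 2 + 1 = 31
  0101101 = 32 + 8 + 4 + 1 = 45
  31 + 45 = 76, and 01001100 = 64 + 8 + 4 = 76 ✓



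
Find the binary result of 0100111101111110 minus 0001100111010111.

Method 1 - Direct subtraction (column by column from the right: bit − bit − borrow-in; if negative, add 2 and borrow 1 from the next column):
borrow: 0110001100001110
        0100111101111110
-       0001100111010111
------------------------
        0011010110100111

Method 2 - Add two's complement:
Two's complement of 0001100111010111: invert → 1110011000101000, add 1 → 1110011000101001
  0100111101111110
+ 1110011000101001
------------------
 10011010110100111  (end carry out of the top bit = 1)
Discarding the end carry: 0011010110100111
Decimal check:
  0100111101111110 = 16384 + 2048 + 1024 + 512 + 256 + 64 + 32 + 16 + 8 + 4 + 2 = 20350
  0001100111010111 = 4096 + 2048 + 256 + 128 + 64 + 16 + 4 + 2 + 1 = 6615
  20350 - 6615 = 13735, and 0011010110100111 = 8192 + 4096 + 1024 + 256 + 128 + 32 + 4 + 2 + 1 = 13735 ✓



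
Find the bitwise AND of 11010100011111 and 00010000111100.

AND: 1 only when both bits are 1
  11010100011111
& 00010000111100
----------------
  00010000011100
Decimal: 13599 & 1084 = 1052



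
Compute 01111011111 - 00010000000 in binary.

Method 1 - Direct subtraction (column by column from the right: bit − bit − borrow-in; if negative, add 2 and borrow 1 from the next column):
borrow: 00000000000
        01111011111
-       00010000000
-------------------
        01101011111

Method 2 - Add two's complement:
Two's complement of 00010000000: invert → 11101111111, add 1 → 11110000000
  01111011111
+ 11110000000
-------------
 101101011111  (end carry out of the top bit = 1)
Discarding the end carry: 01101011111
Decimal check:
  01111011111 = 512 + 256 + 128 + 64 + 16 + 8 + 4 + 2 + 1 = 991
  00010000000 = 128
  991 - 128 = 863, and 01101011111 = 512 + 256 + 64 + 16 + 8 + 4 + 2 + 1 = 863 ✓



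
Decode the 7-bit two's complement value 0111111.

Binary: 0111111
Sign bit: 0 (non-negative)
Read directly as an unsigned value:
0111111 = 32 + 16 + 8 + 4 + 2 + 1 = 63
Value: 63



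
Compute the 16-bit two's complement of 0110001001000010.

Original: 0110001001000010
Step 1 - Invert all bits: 1001110110111101
Step 2 - Add 1: 1001110110111110
Verification: 0110001001000010 + 1001110110111110 = 10000000000000000; discarding the end carry (carry out of the top bit) leaves the 16-bit value 0000000000000000, as required for x + (-x)



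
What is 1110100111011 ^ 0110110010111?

XOR: 1 when bits differ
  1110100111011
^ 0110110010111
---------------
  1000010101100
Decimal: 7483 ^ 3479 = 4268



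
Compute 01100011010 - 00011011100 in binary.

Method 1 - Direct subtraction (column by column from the right: bit − bit − borrow-in; if negative, add 2 and borrow 1 from the next column):
borrow: 00111111000
        01100011010
-       00011011100
-------------------
        01000111110

Method 2 - Add two's complement:
Two's complement of 00011011100: invert → 11100100011, add 1 → 11100100100
  01100011010
+ 11100100100
-------------
 101000111110  (end carry out of the top bit = 1)
Discarding the end carry: 01000111110
Decimal check:
  01100011010 = 512 + 256 + 16 + 8 + 2 = 794
  00011011100 = 128 + 64 + 16 + 8 + 4 = 220
  794 - 220 = 574, and 01000111110 = 512 + 32 + 16 + 8 + 4 + 2 = 574 ✓



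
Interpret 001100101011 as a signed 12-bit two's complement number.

Binary: 001100101011
Sign bit: 0 (non-negative)
Read directly as an unsigned value:
001100101011 = 512 + 256 + 32 + 8 + 2 + 1 = 811
Value: 811



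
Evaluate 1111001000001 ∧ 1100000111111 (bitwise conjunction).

AND: 1 only when both bits are 1
  1111001000001
& 1100000111111
---------------
  1100000000001
Decimal: 7745 & 6207 = 6145



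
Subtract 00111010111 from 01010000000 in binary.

Method 1 - Direct subtraction (column by column from the right: bit − bit − borrow-in; if negative, add 2 and borrow 1 from the next column):
borrow: 01111111110
        01010000000
-       00111010111
-------------------
        00010101001

Method 2 - Add two's complement:
Two's complement of 00111010111: invert → 11000101000, add 1 → 11000101001
  01010000000
+ 11000101001
-------------
 100010101001  (end carry out of the top bit = 1)
Discarding the end carry: 00010101001
Decimal check:
  01010000000 = 512 + 128 = 640
  00111010111 = 256 + 128 + 64 + 16 + 4 + 2 + 1 = 471
  640 - 471 = 169, and 00010101001 = 128 + 32 + 8 + 1 = 169 ✓



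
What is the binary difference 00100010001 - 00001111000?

Method 1 - Direct subtraction (column by column from the right: bit − bit − borrow-in; if negative, add 2 and borrow 1 from the next column):
borrow: 00111110000
        00100010001
-       00001111000
-------------------
        00010011001

Method 2 - Add two's complement:
Two's complement of 00001111000: invert → 11110000111, add 1 → 11110001000
  00100010001
+ 11110001000
-------------
 100010011001  (end carry out of the top bit = 1)
Discarding the end carry: 00010011001
Decimal check:
  00100010001 = 256 + 16 + 1 = 273
  00001111000 = 64 + 32 + 16 + 8 = 120
  273 - 120 = 153, and 00010011001 = 128 + 16 + 8 + 1 = 153 ✓



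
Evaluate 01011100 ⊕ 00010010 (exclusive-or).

XOR: 1 when bits differ
  01011100
^ 00010010
----------
  01001110
Decimal: 92 ^ 18 = 78



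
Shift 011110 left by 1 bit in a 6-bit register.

Original: 011110 (decimal 30)
Shift left by 1 position
Append 1 zero on the right
Result: 111100 (decimal 60)
Equivalent: 30 << 1 = 30 × 2^1 = 60



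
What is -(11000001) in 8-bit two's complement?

Original (sign bit 1, negative): 11000001
Step 1 - Invert all bits: 00111110
Step 2 - Add 1: 00111111
Verification: 11000001 + 00111111 = 100000000; discarding the end carry (carry out of the top bit) leaves the 8-bit value 00000000, as required for x + (-x)



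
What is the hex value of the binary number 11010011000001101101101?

Group into 4-bit nibbles from right:
  0110 = 6
  1001 = 9
  1000 = 8
  0011 = 3
  0110 = 6
  1101 = D
Result: 69836D



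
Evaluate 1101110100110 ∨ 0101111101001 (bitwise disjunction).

OR: 1 when either bit is 1
  1101110100110
| 0101111101001
---------------
  1101111101111
Decimal: 7078 | 3049 = 7151



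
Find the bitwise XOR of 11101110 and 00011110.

XOR: 1 when bits differ
  11101110
^ 00011110
----------
  11110000
Decimal: 238 ^ 30 = 240



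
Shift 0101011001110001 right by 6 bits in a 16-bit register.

Original: 0101011001110001 (decimal 22129)
Shift right by 6 positions
Drop the 6 low bits; fill with zeros on the left
Result: 0000000101011001 (decimal 345)
Equivalent: 22129 >> 6 = 22129 ÷ 2^6 = 345



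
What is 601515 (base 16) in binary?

Convert each hex digit to 4 bits:
  6 = 0110
  0 = 0000
  1 = 0001
  5 = 0101
  1 = 0001
  5 = 0101
Concatenate: 011000000001010100010101



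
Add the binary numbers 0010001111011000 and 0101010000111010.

Add column by column from the right: bit + bit + carry-in; write the sum mod 2, carry 1 when the sum is 2 or 3.
carry:  0000111111110000
        0010001111011000
+       0101010000111010
------------------------
       00111100000010010
(the carry out of the leftmost column, 0, becomes the leading bit)
Decimal check:
  0010001111011000 = 8192 + 512 + 256 + 128 + 64 + 16 + 8 = 9176
  0101010000111010 = 16384 + 4096 + 1024 + 32 + 16 + 8 + 2 = 21562
  9176 + 21562 = 30738, and 00111100000010010 = 16384 + 8192 + 4096 + 2048 + 16 + 2 = 30738 ✓



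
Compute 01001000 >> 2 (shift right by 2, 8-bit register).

Original: 01001000 (decimal 72)
Shift right by 2 positions
Drop the 2 low bits; fill with zeros on the left
Result: 00010010 (decimal 18)
Equivalent: 72 >> 2 = 72 ÷ 2^2 = 18



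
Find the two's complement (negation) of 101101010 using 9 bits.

Original (sign bit 1, negative): 101101010
Step 1 - Invert all bits: 010010101
Step 2 - Add 1: 010010110
Verification: 101101010 + 010010110 = 1000000000; discarding the end carry (carry out of the top bit) leaves the 9-bit value 000000000, as required for x + (-x)



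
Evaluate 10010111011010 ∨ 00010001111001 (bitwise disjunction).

OR: 1 when either bit is 1
  10010111011010
| 00010001111001
----------------
  10010111111011
Decimal: 9690 | 1145 = 9723



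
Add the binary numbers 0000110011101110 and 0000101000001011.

Add column by column from the right: bit + bit + carry-in; write the sum mod 2, carry 1 when the sum is 2 or 3.
carry:  0001000000011100
        0000110011101110
+       0000101000001011
------------------------
       00001011011111001
(the carry out of the leftmost column, 0, becomes the leading bit)
Decimal check:
  0000110011101110 = 2048 + 1024 + 128 + 64 + 32 + 8 + 4 + 2 = 3310
  0000101000001011 = 2048 + 512 + 8 + 2 + 1 = 2571
  3310 + 2571 = 5881, and 00001011011111001 = 4096 + 1024 + 512 + 128 + 64 + 32 + 16 + 8 + 1 = 5881 ✓



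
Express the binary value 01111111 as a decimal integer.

Sum of powers of 2 for each 1-bit:
2^0 + 2^1 + 2^2 + 2^3 + 2^4 + 2^5 + 2^6
= 1 + 2 + 4 + 8 + 16 + 32 + 64
= 127



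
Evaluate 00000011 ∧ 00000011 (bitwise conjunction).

AND: 1 only when both bits are 1
  00000011
& 00000011
----------
  00000011
Decimal: 3 & 3 = 3



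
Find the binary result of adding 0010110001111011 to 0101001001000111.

Add column by column from the right: bit + bit + carry-in; write the sum mod 2, carry 1 when the sum is 2 or 3.
carry:  0000000011111110
        0010110001111011
+       0101001001000111
------------------------
       00111111011000010
(the carry out of the leftmost column, 0, becomes the leading bit)
Decimal check:
  0010110001111011 = 8192 + 2048 + 1024 + 64 + 32 + 16 + 8 + 2 + 1 = 11387
  0101001001000111 = 16384 + 4096 + 512 + 64 + 4 + 2 + 1 = 21063
  11387 + 21063 = 32450, and 00111111011000010 = 16384 + 8192 + 4096 + 2048 + 1024 + 512 + 128 + 64 + 2 = 32450 ✓



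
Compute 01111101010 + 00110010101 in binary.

Add column by column from the right: bit + bit + carry-in; write the sum mod 2, carry 1 when the sum is 2 or 3.
carry:  11100000000
        01111101010
+       00110010101
-------------------
       010101111111
(the carry out of the leftmost column, 0, becomes the leading bit)
Decimal check:
  01111101010 = 512 + 256 + 128 + 64 + 32 + 8 + 2 = 1002
  00110010101 = 256 + 128 + 16 + 4 + 1 = 405
  1002 + 405 = 1407, and 010101111111 = 1024 + 256 + 64 + 32 + 16 + 8 + 4 + 2 + 1 = 1407 ✓



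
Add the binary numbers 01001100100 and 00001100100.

Add column by column from the right: bit + bit + carry-in; write the sum mod 2, carry 1 when the sum is 2 or 3.
carry:  00011001000
        01001100100
+       00001100100
-------------------
       001011001000
(the carry out of the leftmost column, 0, becomes the leading bit)
Decimal check:
  01001100100 = 512 + 64 + 32 + 4 = 612
  00001100100 = 64 + 32 + 4 = 100
  612 + 100 = 712, and 001011001000 = 512 + 128 + 64 + 8 = 712 ✓



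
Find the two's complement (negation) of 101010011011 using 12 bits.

Original (sign bit 1, negative): 101010011011
Step 1 - Invert all bits: 010101100100
Step 2 - Add 1: 010101100101
Verification: 101010011011 + 010101100101 = 1000000000000; discarding the end carry (carry out of the top bit) leaves the 12-bit value 000000000000, as required for x + (-x)



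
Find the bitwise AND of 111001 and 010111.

AND: 1 only when both bits are 1
  111001
& 010111
--------
  010001
Decimal: 57 & 23 = 17



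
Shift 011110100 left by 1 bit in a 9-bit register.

Original: 011110100 (decimal 244)
Shift left by 1 position
Append 1 zero on the right
Result: 111101000 (decimal 488)
Equivalent: 244 << 1 = 244 × 2^1 = 488



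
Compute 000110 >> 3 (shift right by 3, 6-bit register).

Original: 000110 (decimal 6)
Shift right by 3 positions
Drop the 3 low bits; fill with zeros on the left
Result: 000000 (decimal 0)
Equivalent: 6 >> 3 = 6 ÷ 2^3 = 0



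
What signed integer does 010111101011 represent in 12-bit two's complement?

Binary: 010111101011
Sign bit: 0 (non-negative)
Read directly as an unsigned value:
010111101011 = 1024 + 256 + 128 + 64 + 32 + 8 + 2 + 1 = 1515
Value: 1515



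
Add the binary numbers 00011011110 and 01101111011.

Add column by column from the right: bit + bit + carry-in; write the sum mod 2, carry 1 when the sum is 2 or 3.
carry:  11111111100
        00011011110
+       01101111011
-------------------
       010001011001
(the carry out of the leftmost column, 0, becomes the leading bit)
Decimal check:
  00011011110 = 128 + 64 + 16 + 8 + 4 + 2 = 222
  01101111011 = 512 + 256 + 64 + 32 + 16 + 8 + 2 + 1 = 891
  222 + 891 = 1113, and 010001011001 = 1024 + 64 + 16 + 8 + 1 = 1113 ✓



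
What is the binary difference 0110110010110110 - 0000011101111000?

Method 1 - Direct subtraction (column by column from the right: bit − bit − borrow-in; if negative, add 2 and borrow 1 from the next column):
borrow: 0000111011110000
        0110110010110110
-       0000011101111000
------------------------
        0110010100111110

Method 2 - Add two's complement:
Two's complement of 0000011101111000: invert → 1111100010000111, add 1 → 1111100010001000
  0110110010110110
+ 1111100010001000
------------------
 10110010100111110  (end carry out of the top bit = 1)
Discarding the end carry: 0110010100111110
Decimal check:
  0110110010110110 = 16384 + 8192 + 2048 + 1024 + 128 + 32 + 16 + 4 + 2 = 27830
  0000011101111000 = 1024 + 512 + 256 + 64 + 32 + 16 + 8 = 1912
  27830 - 1912 = 25918, and 0110010100111110 = 16384 + 8192 + 1024 + 256 + 32 + 16 + 8 + 4 + 2 = 25918 ✓



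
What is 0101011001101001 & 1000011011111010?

AND: 1 only when both bits are 1
  0101011001101001
& 1000011011111010
------------------
  0000011001101000
Decimal: 22121 & 34554 = 1640



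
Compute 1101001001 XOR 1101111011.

XOR: 1 when bits differ
  1101001001
^ 1101111011
------------
  0000110010
Decimal: 841 ^ 891 = 50



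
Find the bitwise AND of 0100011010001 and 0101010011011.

AND: 1 only when both bits are 1
  0100011010001
& 0101010011011
---------------
  0100010010001
Decimal: 2257 & 2715 = 2193



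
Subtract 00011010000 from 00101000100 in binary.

Method 1 - Direct subtraction (column by column from the right: bit − bit − borrow-in; if negative, add 2 and borrow 1 from the next column):
borrow: 00111100000
        00101000100
-       00011010000
-------------------
        00001110100

Method 2 - Add two's complement:
Two's complement of 00011010000: invert → 11100101111, add 1 → 11100110000
  00101000100
+ 11100110000
-------------
 100001110100  (end carry out of the top bit = 1)
Discarding the end carry: 00001110100
Decimal check:
  00101000100 = 256 + 64 + 4 = 324
  00011010000 = 128 + 64 + 16 = 208
  324 - 208 = 116, and 00001110100 = 64 + 32 + 16 + 4 = 116 ✓



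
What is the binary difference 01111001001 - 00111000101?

Method 1 - Direct subtraction (column by column from the right: bit − bit − borrow-in; if negative, add 2 and borrow 1 from the next column):
borrow: 00000001000
        01111001001
-       00111000101
-------------------
        01000000100

Method 2 - Add two's complement:
Two's complement of 00111000101: invert → 11000111010, add 1 → 11000111011
  01111001001
+ 11000111011
-------------
 101000000100  (end carry out of the top bit = 1)
Discarding the end carry: 01000000100
Decimal check:
  01111001001 = 512 + 256 + 128 + 64 + 8 + 1 = 969
  00111000101 = 256 + 128 + 64 + 4 + 1 = 453
  969 - 453 = 516, and 01000000100 = 512 + 4 = 516 ✓



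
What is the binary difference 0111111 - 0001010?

Method 1 - Direct subtraction (column by column from the right: bit − bit − borrow-in; if negative, add 2 and borrow 1 from the next column):
borrow: 0000000
        0111111
-       0001010
---------------
        0110101

Method 2 - Add two's complement:
Two's complement of 0001010: invert → 1110101, add 1 → 1110110
  0111111
+ 1110110
---------
 10110101  (end carry out of the top bit = 1)
Discarding the end carry: 0110101
Decimal check:
  0111111 = 32 + 16 + 8 + 4 + 2 + 1 = 63
  0001010 = 8 + 2 = 10
  63 - 10 = 53, and 0110101 = 32 + 16 + 4 + 1 = 53 ✓



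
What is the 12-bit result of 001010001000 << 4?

Original: 001010001000 (decimal 648)
Shift left by 4 positions
Append 4 zeros on the right and drop the 4 high bits that overflow the 12-bit width
Result: 100010000000 (decimal 2176)
Equivalent: 648 << 4 = 648 × 2^4 = 10368, truncated to 12 bits = 2176



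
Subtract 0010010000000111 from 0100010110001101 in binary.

Method 1 - Direct subtraction (column by column from the right: bit − bit − borrow-in; if negative, add 2 and borrow 1 from the next column):
borrow: 0100000000001100
        0100010110001101
-       0010010000000111
------------------------
        0010000110000110

Method 2 - Add two's complement:
Two's complement of 0010010000000111: invert → 1101101111111000, add 1 → 1101101111111001
  0100010110001101
+ 1101101111111001
------------------
 10010000110000110  (end carry out of the top bit = 1)
Discarding the end carry: 0010000110000110
Decimal check:
  0100010110001101 = 16384 + 1024 + 256 + 128 + 8 + 4 + 1 = 17805
  0010010000000111 = 8192 + 1024 + 4 + 2 + 1 = 9223
  17805 - 9223 = 8582, and 0010000110000110 = 8192 + 256 + 128 + 4 + 2 = 8582 ✓



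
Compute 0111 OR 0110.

OR: 1 when either bit is 1
  0111
| 0110
------
  0111
Decimal: 7 | 6 = 7



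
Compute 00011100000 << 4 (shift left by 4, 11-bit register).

Original: 00011100000 (decimal 224)
Shift left by 4 positions
Append 4 zeros on the right and drop the 4 high bits that overflow the 11-bit width
Result: 11000000000 (decimal 1536)
Equivalent: 224 << 4 = 224 × 2^4 = 3584, truncated to 11 bits = 1536



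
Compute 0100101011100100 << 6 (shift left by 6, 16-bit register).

Original: 0100101011100100 (decimal 19172)
Shift left by 6 positions
Append 6 zeros on the right and drop the 6 high bits that overflow the 16-bit width
Result: 1011100100000000 (decimal 47360)
Equivalent: 19172 << 6 = 19172 × 2^6 = 1227008, truncated to 16 bits = 47360



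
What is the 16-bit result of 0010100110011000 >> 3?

Original: 0010100110011000 (decimal 10648)
Shift right by 3 positions
Drop the 3 low bits; fill with zeros on the left
Result: 0000010100110011 (decimal 1331)
Equivalent: 10648 >> 3 = 10648 ÷ 2^3 = 1331



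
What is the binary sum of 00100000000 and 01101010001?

Add column by column from the right: bit + bit + carry-in; write the sum mod 2, carry 1 when the sum is 2 or 3.
carry:  11000000000
        00100000000
+       01101010001
-------------------
       010001010001
(the carry out of the leftmost column, 0, becomes the leading bit)
Decimal check:
  00100000000 = 256
  01101010001 = 512 + 256 + 64 + 16 + 1 = 849
  256 + 849 = 1105, and 010001010001 = 1024 + 64 + 16 + 1 = 1105 ✓



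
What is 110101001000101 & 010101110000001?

AND: 1 only when both bits are 1
  110101001000101
& 010101110000001
-----------------
  010101000000001
Decimal: 27205 & 11137 = 10753



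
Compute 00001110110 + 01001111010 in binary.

Add column by column from the right: bit + bit + carry-in; write the sum mod 2, carry 1 when the sum is 2 or 3.
carry:  00011111100
        00001110110
+       01001111010
-------------------
       001011110000
(the carry out of the leftmost column, 0, becomes the leading bit)
Decimal check:
  00001110110 = 64 + 32 + 16 + 4 + 2 = 118
  01001111010 = 512 + 64 + 32 + 16 + 8 + 2 = 634
  118 + 634 = 752, and 001011110000 = 512 + 128 + 64 + 32 + 16 = 752 ✓



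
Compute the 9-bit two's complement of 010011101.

Original: 010011101
Step 1 - Invert all bits: 101100010
Step 2 - Add 1: 101100011
Verification: 010011101 + 101100011 = 1000000000; discarding the end carry (carry out of the top bit) leaves the 9-bit value 000000000, as required for x + (-x)



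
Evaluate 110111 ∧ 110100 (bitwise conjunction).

AND: 1 only when both bits are 1
  110111
& 110100
--------
  110100
Decimal: 55 & 52 = 52



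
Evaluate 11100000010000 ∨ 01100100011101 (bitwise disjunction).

OR: 1 when either bit is 1
  11100000010000
| 01100100011101
----------------
  11100100011101
Decimal: 14352 | 6429 = 14621



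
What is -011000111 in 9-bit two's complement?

Original: 011000111
Step 1 - Invert all bits: 100111000
Step 2 - Add 1: 100111001
Verification: 011000111 + 100111001 = 1000000000; discarding the end carry (carry out of the top bit) leaves the 9-bit value 000000000, as required for x + (-x)



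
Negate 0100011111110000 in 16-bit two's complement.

Original: 0100011111110000
Step 1 - Invert all bits: 1011100000001111
Step 2 - Add 1: 1011100000010000
Verification: 0100011111110000 + 1011100000010000 = 10000000000000000; discarding the end carry (carry out of the top bit) leaves the 16-bit value 0000000000000000, as required for x + (-x)



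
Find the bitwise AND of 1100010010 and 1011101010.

AND: 1 only when both bits are 1
  1100010010
& 1011101010
------------
  1000000010
Decimal: 786 & 746 = 514



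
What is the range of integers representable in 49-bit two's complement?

For 49-bit two's complement:
Minimum: -2^48 = -281474976710656
Maximum: 2^48 - 1 = 281474976710655



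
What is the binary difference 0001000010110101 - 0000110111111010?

Method 1 - Direct subtraction (column by column from the right: bit − bit − borrow-in; if negative, add 2 and borrow 1 from the next column):
borrow: 0001111111110100
        0001000010110101
-       0000110111111010
------------------------
        0000001010111011

Method 2 - Add two's complement:
Two's complement of 0000110111111010: invert → 1111001000000101, add 1 → 1111001000000110
  0001000010110101
+ 1111001000000110
------------------
 10000001010111011  (end carry out of the top bit = 1)
Discarding the end carry: 0000001010111011
Decimal check:
  0001000010110101 = 4096 + 128 + 32 + 16 + 4 + 1 = 4277
  0000110111111010 = 2048 + 1024 + 256 + 128 + 64 + 32 + 16 + 8 + 2 = 3578
  4277 - 3578 = 699, and 0000001010111011 = 512 + 128 + 32 + 16 + 8 + 2 + 1 = 699 ✓



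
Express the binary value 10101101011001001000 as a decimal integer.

Sum of powers of 2 for each 1-bit:
2^3 + 2^6 + 2^9 + 2^10 + 2^12 + 2^14 + 2^15 + 2^17 + 2^19
= 8 + 64 + 512 + 1024 + 4096 + 16384 + 32768 + 131072 + 524288
= 710216



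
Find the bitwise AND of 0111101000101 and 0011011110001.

AND: 1 only when both bits are 1
  0111101000101
& 0011011110001
---------------
  0011001000001
Decimal: 3909 & 1777 = 1601



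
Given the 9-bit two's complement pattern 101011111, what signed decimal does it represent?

Binary: 101011111
Sign bit: 1 (negative)
Invert: 010100000
Add 1:  010100001
Magnitude: 010100001 = 128 + 32 + 1 = 161
Value: -161



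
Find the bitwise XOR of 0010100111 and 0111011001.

XOR: 1 when bits differ
  0010100111
^ 0111011001
------------
  0101111110
Decimal: 167 ^ 473 = 382



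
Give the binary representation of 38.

Using repeated division by 2:
38 ÷ 2 = 19 remainder 0
19 ÷ 2 = 9 remainder 1
9 ÷ 2 = 4 remainder 1
4 ÷ 2 = 2 remainder 0
2 ÷ 2 = 1 remainder 0
1 ÷ 2 = 0 remainder 1
Reading remainders bottom to top: 100110



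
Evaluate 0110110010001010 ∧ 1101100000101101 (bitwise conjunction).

AND: 1 only when both bits are 1
  0110110010001010
& 1101100000101101
------------------
  0100100000001000
Decimal: 27786 & 55341 = 18440



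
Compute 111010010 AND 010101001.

AND: 1 only when both bits are 1
  111010010
& 010101001
-----------
  010000000
Decimal: 466 & 169 = 128



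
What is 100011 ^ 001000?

XOR: 1 when bits differ
  100011
^ 001000
--------
  101011
Decimal: 35 ^ 8 = 43



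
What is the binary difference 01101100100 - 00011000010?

Method 1 - Direct subtraction (column by column from the right: bit − bit − borrow-in; if negative, add 2 and borrow 1 from the next column):
borrow: 00100000100
        01101100100
-       00011000010
-------------------
        01010100010

Method 2 - Add two's complement:
Two's complement of 00011000010: invert → 11100111101, add 1 → 11100111110
  01101100100
+ 11100111110
-------------
 101010100010  (end carry out of the top bit = 1)
Discarding the end carry: 01010100010
Decimal check:
  01101100100 = 512 + 256 + 64 + 32 + 4 = 868
  00011000010 = 128 + 64 + 2 = 194
  868 - 194 = 674, and 01010100010 = 512 + 128 + 32 + 2 = 674 ✓



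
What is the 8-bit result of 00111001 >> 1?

Original: 00111001 (decimal 57)
Shift right by 1 position
Drop the 1 low bit; fill with zero on the left
Result: 00011100 (decimal 28)
Equivalent: 57 >> 1 = 57 ÷ 2^1 = 28



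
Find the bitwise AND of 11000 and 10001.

AND: 1 only when both bits are 1
  11000
& 10001
-------
  10000
Decimal: 24 & 17 = 16



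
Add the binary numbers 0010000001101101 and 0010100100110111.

Add column by column from the right: bit + bit + carry-in; write the sum mod 2, carry 1 when the sum is 2 or 3.
carry:  0100000011111110
        0010000001101101
+       0010100100110111
------------------------
       00100100110100100
(the carry out of the leftmost column, 0, becomes the leading bit)
Decimal check:
  0010000001101101 = 8192 + 64 + 32 + 8 + 4 + 1 = 8301
  0010100100110111 = 8192 + 2048 + 256 + 32 + 16 + 4 + 2 + 1 = 10551
  8301 + 10551 = 18852, and 00100100110100100 = 16384 + 2048 + 256 + 128 + 32 + 4 = 18852 ✓



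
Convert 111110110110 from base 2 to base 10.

Sum of powers of 2 for each 1-bit:
2^1 + 2^2 + 2^4 + 2^5 + 2^7 + 2^8 + 2^9 + 2^10 + 2^11
= 2 + 4 + 16 + 32 + 128 + 256 + 512 + 1024 + 2048
= 4022



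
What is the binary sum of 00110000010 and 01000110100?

Add column by column from the right: bit + bit + carry-in; write the sum mod 2, carry 1 when the sum is 2 or 3.
carry:  00000000000
        00110000010
+       01000110100
-------------------
       001110110110
(the carry out of the leftmost column, 0, becomes the leading bit)
Decimal check:
  00110000010 = 256 + 128 + 2 = 386
  01000110100 = 512 + 32 + 16 + 4 = 564
  386 + 564 = 950, and 001110110110 = 512 + 256 + 128 + 32 + 16 + 4 + 2 = 950 ✓



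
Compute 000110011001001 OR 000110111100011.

OR: 1 when either bit is 1
  000110011001001
| 000110111100011
-----------------
  000110111101011
Decimal: 3273 | 3555 = 3563



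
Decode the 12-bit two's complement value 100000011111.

Binary: 100000011111
Sign bit: 1 (negative)
Invert: 011111100000
Add 1:  011111100001
Magnitude: 011111100001 = 1024 + 512 + 256 + 128 + 64 + 32 + 1 = 2017
Value: -2017



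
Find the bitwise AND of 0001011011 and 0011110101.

AND: 1 only when both bits are 1
  0001011011
& 0011110101
------------
  0001010001
Decimal: 91 & 245 = 81



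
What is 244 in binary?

Using repeated division by 2:
244 ÷ 2 = 122 remainder 0
122 ÷ 2 = 61 remainder 0
61 ÷ 2 = 30 remainder 1
30 ÷ 2 = 15 remainder 0
15 ÷ 2 = 7 remainder 1
7 ÷ 2 = 3 remainder 1
3 ÷ 2 = 1 remainder 1
1 ÷ 2 = 0 remainder 1
Reading remainders bottom to top: 11110100



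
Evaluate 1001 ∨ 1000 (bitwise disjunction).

OR: 1 when either bit is 1
  1001
| 1000
------
  1001
Decimal: 9 | 8 = 9



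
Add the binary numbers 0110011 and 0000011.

Add column by column from the right: bit + bit + carry-in; write the sum mod 2, carry 1 when the sum is 2 or 3.
carry:  0000110
        0110011
+       0000011
---------------
       00110110
(the carry out of the leftmost column, 0, becomes the leading bit)
Decimal check:
  0110011 = 32 + 16 + 2 + 1 = 51
  0000011 = 2 + 1 = 3
  51 + 3 = 54, and 00110110 = 32 + 16 + 4 + 2 = 54 ✓



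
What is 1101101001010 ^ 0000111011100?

XOR: 1 when bits differ
  1101101001010
^ 0000111011100
---------------
  1101010010110
Decimal: 6986 ^ 476 = 6806



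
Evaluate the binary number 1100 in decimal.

Sum of powers of 2 for each 1-bit:
2^2 + 2^3
= 4 + 8
= 12



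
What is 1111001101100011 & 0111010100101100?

AND: 1 only when both bits are 1
  1111001101100011
& 0111010100101100
------------------
  0111000100100000
Decimal: 62307 & 29996 = 28960



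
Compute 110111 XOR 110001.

XOR: 1 when bits differ
  110111
^ 110001
--------
  000110
Decimal: 55 ^ 49 = 6



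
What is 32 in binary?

Using repeated division by 2:
32 ÷ 2 = 16 remainder 0
16 ÷ 2 = 8 remainder 0
8 ÷ 2 = 4 remainder 0
4 ÷ 2 = 2 remainder 0
2 ÷ 2 = 1 remainder 0
1 ÷ 2 = 0 remainder 1
Reading remainders bottom to top: 100000



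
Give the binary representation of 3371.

Using repeated division by 2:
3371 ÷ 2 = 1685 remainder 1
1685 ÷ 2 = 842 remainder 1
842 ÷ 2 = 421 remainder 0
421 ÷ 2 = 210 remainder 1
210 ÷ 2 = 105 remainder 0
105 ÷ 2 = 52 remainder 1
52 ÷ 2 = 26 remainder 0
26 ÷ 2 = 13 remainder 0
13 ÷ 2 = 6 remainder 1
6 ÷ 2 = 3 remainder 0
3 ÷ 2 = 1 remainder 1
1 ÷ 2 = 0 remainder 1
Reading remainders bottom to top: 110100101011



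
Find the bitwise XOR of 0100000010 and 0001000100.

XOR: 1 when bits differ
  0100000010
^ 0001000100
------------
  0101000110
Decimal: 258 ^ 68 = 326



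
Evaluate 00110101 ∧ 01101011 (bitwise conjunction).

AND: 1 only when both bits are 1
  00110101
& 01101011
----------
  00100001
Decimal: 53 & 107 = 33



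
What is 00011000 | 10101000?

OR: 1 when either bit is 1
  00011000
| 10101000
----------
  10111000
Decimal: 24 | 168 = 184



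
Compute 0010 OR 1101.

OR: 1 when either bit is 1
  0010
| 1101
------
  1111
Decimal: 2 | 13 = 15



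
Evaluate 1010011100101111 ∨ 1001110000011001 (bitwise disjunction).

OR: 1 when either bit is 1
  1010011100101111
| 1001110000011001
------------------
  1011111100111111
Decimal: 42799 | 39961 = 48959

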